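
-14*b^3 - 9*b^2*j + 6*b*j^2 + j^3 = (-2*b + j)*(b + j)*(7*b + j)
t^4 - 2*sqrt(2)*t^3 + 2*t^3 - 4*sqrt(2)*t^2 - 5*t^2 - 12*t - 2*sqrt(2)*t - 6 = (t + 1)^2*(t - 3*sqrt(2))*(t + sqrt(2))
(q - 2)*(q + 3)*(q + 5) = q^3 + 6*q^2 - q - 30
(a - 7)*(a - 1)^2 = a^3 - 9*a^2 + 15*a - 7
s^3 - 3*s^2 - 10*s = s*(s - 5)*(s + 2)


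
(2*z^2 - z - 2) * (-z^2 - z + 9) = -2*z^4 - z^3 + 21*z^2 - 7*z - 18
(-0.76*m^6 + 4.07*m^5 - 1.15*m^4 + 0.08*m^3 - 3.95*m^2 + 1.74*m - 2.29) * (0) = 0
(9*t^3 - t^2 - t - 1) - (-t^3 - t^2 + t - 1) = 10*t^3 - 2*t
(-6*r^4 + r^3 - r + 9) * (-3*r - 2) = 18*r^5 + 9*r^4 - 2*r^3 + 3*r^2 - 25*r - 18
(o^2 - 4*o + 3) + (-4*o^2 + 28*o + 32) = -3*o^2 + 24*o + 35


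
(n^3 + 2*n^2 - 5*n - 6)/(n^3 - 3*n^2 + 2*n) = (n^2 + 4*n + 3)/(n*(n - 1))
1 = 1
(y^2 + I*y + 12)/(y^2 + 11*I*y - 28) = (y - 3*I)/(y + 7*I)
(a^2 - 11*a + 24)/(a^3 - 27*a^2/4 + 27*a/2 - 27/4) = 4*(a - 8)/(4*a^2 - 15*a + 9)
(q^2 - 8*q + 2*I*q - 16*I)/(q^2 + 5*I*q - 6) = (q - 8)/(q + 3*I)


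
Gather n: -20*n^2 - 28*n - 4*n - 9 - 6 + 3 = -20*n^2 - 32*n - 12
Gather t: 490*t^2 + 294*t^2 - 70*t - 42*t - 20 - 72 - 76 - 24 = 784*t^2 - 112*t - 192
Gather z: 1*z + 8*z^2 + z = 8*z^2 + 2*z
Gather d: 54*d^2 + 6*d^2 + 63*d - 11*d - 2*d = 60*d^2 + 50*d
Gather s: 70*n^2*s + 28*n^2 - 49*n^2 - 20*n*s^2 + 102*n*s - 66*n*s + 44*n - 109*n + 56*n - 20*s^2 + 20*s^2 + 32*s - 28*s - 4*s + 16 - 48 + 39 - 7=-21*n^2 - 20*n*s^2 - 9*n + s*(70*n^2 + 36*n)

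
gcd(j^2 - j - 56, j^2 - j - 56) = j^2 - j - 56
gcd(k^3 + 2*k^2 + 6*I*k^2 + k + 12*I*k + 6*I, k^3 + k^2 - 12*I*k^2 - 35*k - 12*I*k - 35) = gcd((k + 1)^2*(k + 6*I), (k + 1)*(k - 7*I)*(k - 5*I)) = k + 1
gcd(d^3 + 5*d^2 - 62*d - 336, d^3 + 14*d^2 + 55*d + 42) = d^2 + 13*d + 42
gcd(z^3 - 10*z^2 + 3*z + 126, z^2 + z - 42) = z - 6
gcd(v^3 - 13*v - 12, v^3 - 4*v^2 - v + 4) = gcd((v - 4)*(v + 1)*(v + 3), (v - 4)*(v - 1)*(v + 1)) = v^2 - 3*v - 4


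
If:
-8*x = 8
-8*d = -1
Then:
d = 1/8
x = -1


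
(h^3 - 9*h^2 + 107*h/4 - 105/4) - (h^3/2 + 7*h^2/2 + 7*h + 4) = h^3/2 - 25*h^2/2 + 79*h/4 - 121/4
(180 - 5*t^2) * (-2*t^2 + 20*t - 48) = 10*t^4 - 100*t^3 - 120*t^2 + 3600*t - 8640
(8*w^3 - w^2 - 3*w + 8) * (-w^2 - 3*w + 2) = -8*w^5 - 23*w^4 + 22*w^3 - w^2 - 30*w + 16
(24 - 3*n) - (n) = 24 - 4*n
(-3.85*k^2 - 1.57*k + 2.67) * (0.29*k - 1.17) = -1.1165*k^3 + 4.0492*k^2 + 2.6112*k - 3.1239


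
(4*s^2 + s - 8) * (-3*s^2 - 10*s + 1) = -12*s^4 - 43*s^3 + 18*s^2 + 81*s - 8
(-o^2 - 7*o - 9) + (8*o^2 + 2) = 7*o^2 - 7*o - 7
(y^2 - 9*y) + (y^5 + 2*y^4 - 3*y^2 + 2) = y^5 + 2*y^4 - 2*y^2 - 9*y + 2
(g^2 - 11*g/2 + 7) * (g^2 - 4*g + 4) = g^4 - 19*g^3/2 + 33*g^2 - 50*g + 28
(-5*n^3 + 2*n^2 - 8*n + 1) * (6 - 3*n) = 15*n^4 - 36*n^3 + 36*n^2 - 51*n + 6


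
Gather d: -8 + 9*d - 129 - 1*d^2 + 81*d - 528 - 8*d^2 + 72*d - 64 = -9*d^2 + 162*d - 729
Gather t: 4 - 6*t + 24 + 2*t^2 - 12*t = 2*t^2 - 18*t + 28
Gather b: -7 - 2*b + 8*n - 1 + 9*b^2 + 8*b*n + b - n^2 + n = 9*b^2 + b*(8*n - 1) - n^2 + 9*n - 8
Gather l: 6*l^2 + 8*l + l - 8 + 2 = 6*l^2 + 9*l - 6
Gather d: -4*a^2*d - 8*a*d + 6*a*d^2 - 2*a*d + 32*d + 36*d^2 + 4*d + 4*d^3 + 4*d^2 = 4*d^3 + d^2*(6*a + 40) + d*(-4*a^2 - 10*a + 36)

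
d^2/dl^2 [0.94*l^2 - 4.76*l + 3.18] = 1.88000000000000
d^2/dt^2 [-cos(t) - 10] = cos(t)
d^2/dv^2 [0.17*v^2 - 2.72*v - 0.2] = 0.340000000000000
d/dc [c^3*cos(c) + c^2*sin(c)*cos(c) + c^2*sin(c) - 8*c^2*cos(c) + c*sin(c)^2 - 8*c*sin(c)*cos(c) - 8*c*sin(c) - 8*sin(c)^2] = -c^3*sin(c) + 8*c^2*sin(c) + 4*c^2*cos(c) + c^2*cos(2*c) + 2*c*sin(c) + 2*c*sin(2*c) - 24*c*cos(c) - 8*c*cos(2*c) - 8*sin(c) - 12*sin(2*c) - cos(2*c)/2 + 1/2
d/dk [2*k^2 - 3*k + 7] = 4*k - 3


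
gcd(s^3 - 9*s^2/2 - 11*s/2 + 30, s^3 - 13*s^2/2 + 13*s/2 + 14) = s - 4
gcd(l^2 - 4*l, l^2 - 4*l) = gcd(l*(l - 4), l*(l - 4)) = l^2 - 4*l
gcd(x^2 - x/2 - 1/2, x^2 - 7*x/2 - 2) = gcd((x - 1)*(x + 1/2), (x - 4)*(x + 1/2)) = x + 1/2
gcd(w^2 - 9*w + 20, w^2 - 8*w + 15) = w - 5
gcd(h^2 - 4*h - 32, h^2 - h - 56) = h - 8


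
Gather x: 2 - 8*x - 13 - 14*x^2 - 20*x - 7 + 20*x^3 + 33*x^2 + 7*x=20*x^3 + 19*x^2 - 21*x - 18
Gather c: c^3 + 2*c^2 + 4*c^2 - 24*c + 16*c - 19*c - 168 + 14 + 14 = c^3 + 6*c^2 - 27*c - 140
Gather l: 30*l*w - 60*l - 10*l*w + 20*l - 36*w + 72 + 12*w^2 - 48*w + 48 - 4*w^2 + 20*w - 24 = l*(20*w - 40) + 8*w^2 - 64*w + 96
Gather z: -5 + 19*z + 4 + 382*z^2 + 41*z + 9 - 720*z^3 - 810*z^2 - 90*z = -720*z^3 - 428*z^2 - 30*z + 8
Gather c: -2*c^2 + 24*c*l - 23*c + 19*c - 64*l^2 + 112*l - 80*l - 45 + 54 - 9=-2*c^2 + c*(24*l - 4) - 64*l^2 + 32*l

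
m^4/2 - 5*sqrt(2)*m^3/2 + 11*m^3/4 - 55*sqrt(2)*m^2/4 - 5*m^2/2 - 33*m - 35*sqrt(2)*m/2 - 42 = (m/2 + sqrt(2)/2)*(m + 2)*(m + 7/2)*(m - 6*sqrt(2))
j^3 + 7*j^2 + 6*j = j*(j + 1)*(j + 6)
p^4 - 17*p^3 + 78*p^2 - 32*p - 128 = (p - 8)^2*(p - 2)*(p + 1)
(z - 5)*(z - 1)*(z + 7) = z^3 + z^2 - 37*z + 35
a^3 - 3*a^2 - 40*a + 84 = (a - 7)*(a - 2)*(a + 6)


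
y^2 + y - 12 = (y - 3)*(y + 4)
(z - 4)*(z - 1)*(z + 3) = z^3 - 2*z^2 - 11*z + 12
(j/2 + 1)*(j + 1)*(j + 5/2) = j^3/2 + 11*j^2/4 + 19*j/4 + 5/2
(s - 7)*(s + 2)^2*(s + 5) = s^4 + 2*s^3 - 39*s^2 - 148*s - 140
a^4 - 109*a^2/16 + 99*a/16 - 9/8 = (a - 2)*(a - 3/4)*(a - 1/4)*(a + 3)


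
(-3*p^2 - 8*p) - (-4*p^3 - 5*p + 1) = 4*p^3 - 3*p^2 - 3*p - 1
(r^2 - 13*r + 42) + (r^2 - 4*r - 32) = 2*r^2 - 17*r + 10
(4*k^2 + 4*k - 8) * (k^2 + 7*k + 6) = 4*k^4 + 32*k^3 + 44*k^2 - 32*k - 48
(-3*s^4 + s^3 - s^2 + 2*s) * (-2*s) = 6*s^5 - 2*s^4 + 2*s^3 - 4*s^2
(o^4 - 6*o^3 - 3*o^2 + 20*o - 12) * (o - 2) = o^5 - 8*o^4 + 9*o^3 + 26*o^2 - 52*o + 24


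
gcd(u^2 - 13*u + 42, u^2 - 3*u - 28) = u - 7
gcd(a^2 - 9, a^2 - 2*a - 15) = a + 3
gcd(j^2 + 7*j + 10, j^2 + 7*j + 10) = j^2 + 7*j + 10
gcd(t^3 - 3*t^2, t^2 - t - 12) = 1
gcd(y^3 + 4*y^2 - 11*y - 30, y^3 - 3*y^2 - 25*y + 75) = y^2 + 2*y - 15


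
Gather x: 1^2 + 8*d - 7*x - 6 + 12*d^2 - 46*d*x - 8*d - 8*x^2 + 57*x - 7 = 12*d^2 - 8*x^2 + x*(50 - 46*d) - 12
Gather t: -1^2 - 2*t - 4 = -2*t - 5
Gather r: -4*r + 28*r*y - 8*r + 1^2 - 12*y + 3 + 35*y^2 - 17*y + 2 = r*(28*y - 12) + 35*y^2 - 29*y + 6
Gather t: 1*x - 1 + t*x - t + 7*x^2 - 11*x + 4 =t*(x - 1) + 7*x^2 - 10*x + 3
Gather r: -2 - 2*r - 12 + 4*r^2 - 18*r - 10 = 4*r^2 - 20*r - 24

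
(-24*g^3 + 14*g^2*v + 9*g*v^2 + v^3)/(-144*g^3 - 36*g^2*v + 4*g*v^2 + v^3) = (-g + v)/(-6*g + v)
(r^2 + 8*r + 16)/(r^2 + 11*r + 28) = (r + 4)/(r + 7)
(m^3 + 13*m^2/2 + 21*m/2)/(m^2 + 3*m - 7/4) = 2*m*(m + 3)/(2*m - 1)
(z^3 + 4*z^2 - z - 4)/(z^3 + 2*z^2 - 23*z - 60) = (z^2 - 1)/(z^2 - 2*z - 15)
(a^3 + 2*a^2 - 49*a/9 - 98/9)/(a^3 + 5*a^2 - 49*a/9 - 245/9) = (a + 2)/(a + 5)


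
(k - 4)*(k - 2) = k^2 - 6*k + 8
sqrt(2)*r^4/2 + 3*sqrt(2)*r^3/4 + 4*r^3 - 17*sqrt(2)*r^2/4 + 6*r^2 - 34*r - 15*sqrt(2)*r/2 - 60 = (r - 3)*(r + 5/2)*(r + 4*sqrt(2))*(sqrt(2)*r/2 + sqrt(2))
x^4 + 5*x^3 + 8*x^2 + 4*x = x*(x + 1)*(x + 2)^2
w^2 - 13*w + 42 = (w - 7)*(w - 6)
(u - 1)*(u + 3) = u^2 + 2*u - 3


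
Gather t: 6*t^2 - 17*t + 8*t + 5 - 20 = 6*t^2 - 9*t - 15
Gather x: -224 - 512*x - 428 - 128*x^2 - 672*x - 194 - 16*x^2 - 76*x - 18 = -144*x^2 - 1260*x - 864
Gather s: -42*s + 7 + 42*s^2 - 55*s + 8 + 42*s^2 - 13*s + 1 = 84*s^2 - 110*s + 16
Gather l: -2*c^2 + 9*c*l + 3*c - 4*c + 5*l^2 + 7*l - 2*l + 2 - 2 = -2*c^2 - c + 5*l^2 + l*(9*c + 5)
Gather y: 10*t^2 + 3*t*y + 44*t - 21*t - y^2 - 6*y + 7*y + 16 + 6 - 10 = 10*t^2 + 23*t - y^2 + y*(3*t + 1) + 12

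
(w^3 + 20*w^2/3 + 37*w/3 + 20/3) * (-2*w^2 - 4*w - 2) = -2*w^5 - 52*w^4/3 - 160*w^3/3 - 76*w^2 - 154*w/3 - 40/3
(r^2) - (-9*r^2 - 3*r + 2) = 10*r^2 + 3*r - 2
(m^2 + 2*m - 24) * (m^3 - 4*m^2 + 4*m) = m^5 - 2*m^4 - 28*m^3 + 104*m^2 - 96*m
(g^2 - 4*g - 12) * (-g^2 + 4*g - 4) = -g^4 + 8*g^3 - 8*g^2 - 32*g + 48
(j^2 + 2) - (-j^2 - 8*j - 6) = 2*j^2 + 8*j + 8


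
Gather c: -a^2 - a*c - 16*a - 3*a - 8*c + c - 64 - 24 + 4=-a^2 - 19*a + c*(-a - 7) - 84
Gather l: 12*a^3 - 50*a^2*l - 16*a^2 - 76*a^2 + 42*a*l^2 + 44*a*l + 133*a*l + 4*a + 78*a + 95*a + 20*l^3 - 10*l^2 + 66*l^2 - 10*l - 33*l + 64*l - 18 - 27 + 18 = 12*a^3 - 92*a^2 + 177*a + 20*l^3 + l^2*(42*a + 56) + l*(-50*a^2 + 177*a + 21) - 27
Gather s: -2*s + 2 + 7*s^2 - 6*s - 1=7*s^2 - 8*s + 1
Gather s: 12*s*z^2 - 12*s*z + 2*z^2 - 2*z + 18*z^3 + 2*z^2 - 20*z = s*(12*z^2 - 12*z) + 18*z^3 + 4*z^2 - 22*z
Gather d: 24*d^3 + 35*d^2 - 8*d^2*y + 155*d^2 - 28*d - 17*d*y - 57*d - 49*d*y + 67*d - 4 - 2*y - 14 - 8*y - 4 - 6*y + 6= 24*d^3 + d^2*(190 - 8*y) + d*(-66*y - 18) - 16*y - 16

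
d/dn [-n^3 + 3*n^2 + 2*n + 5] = -3*n^2 + 6*n + 2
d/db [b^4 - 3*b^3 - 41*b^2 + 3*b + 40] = 4*b^3 - 9*b^2 - 82*b + 3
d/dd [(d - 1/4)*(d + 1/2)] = 2*d + 1/4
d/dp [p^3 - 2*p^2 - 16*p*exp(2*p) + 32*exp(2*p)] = 3*p^2 - 32*p*exp(2*p) - 4*p + 48*exp(2*p)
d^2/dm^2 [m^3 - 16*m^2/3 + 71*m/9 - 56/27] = 6*m - 32/3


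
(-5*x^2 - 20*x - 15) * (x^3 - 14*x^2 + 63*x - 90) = -5*x^5 + 50*x^4 - 50*x^3 - 600*x^2 + 855*x + 1350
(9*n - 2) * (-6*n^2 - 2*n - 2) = -54*n^3 - 6*n^2 - 14*n + 4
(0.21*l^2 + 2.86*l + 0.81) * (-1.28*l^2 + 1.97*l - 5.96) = -0.2688*l^4 - 3.2471*l^3 + 3.3458*l^2 - 15.4499*l - 4.8276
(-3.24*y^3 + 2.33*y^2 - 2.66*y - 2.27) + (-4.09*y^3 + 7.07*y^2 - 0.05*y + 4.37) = -7.33*y^3 + 9.4*y^2 - 2.71*y + 2.1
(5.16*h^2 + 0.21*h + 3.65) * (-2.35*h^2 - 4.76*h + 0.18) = -12.126*h^4 - 25.0551*h^3 - 8.6483*h^2 - 17.3362*h + 0.657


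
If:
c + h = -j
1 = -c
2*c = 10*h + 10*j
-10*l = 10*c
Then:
No Solution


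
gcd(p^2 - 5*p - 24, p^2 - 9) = p + 3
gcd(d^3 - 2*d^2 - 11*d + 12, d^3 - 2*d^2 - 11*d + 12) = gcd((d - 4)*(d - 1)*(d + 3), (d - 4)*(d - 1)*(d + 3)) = d^3 - 2*d^2 - 11*d + 12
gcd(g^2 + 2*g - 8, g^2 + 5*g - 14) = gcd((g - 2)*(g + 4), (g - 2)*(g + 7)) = g - 2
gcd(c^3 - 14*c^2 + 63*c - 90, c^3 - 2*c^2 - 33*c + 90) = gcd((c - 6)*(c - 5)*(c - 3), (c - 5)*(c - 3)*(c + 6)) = c^2 - 8*c + 15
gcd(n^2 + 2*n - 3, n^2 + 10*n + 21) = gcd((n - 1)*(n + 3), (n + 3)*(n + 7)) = n + 3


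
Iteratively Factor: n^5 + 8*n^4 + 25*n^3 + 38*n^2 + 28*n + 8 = (n + 2)*(n^4 + 6*n^3 + 13*n^2 + 12*n + 4) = (n + 2)^2*(n^3 + 4*n^2 + 5*n + 2) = (n + 2)^3*(n^2 + 2*n + 1) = (n + 1)*(n + 2)^3*(n + 1)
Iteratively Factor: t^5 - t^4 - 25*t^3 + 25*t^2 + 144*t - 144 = (t - 3)*(t^4 + 2*t^3 - 19*t^2 - 32*t + 48) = (t - 3)*(t - 1)*(t^3 + 3*t^2 - 16*t - 48) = (t - 3)*(t - 1)*(t + 3)*(t^2 - 16) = (t - 3)*(t - 1)*(t + 3)*(t + 4)*(t - 4)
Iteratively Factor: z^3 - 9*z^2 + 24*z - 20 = (z - 5)*(z^2 - 4*z + 4) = (z - 5)*(z - 2)*(z - 2)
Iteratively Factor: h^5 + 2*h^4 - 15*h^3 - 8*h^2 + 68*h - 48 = (h + 4)*(h^4 - 2*h^3 - 7*h^2 + 20*h - 12) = (h - 2)*(h + 4)*(h^3 - 7*h + 6) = (h - 2)^2*(h + 4)*(h^2 + 2*h - 3) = (h - 2)^2*(h + 3)*(h + 4)*(h - 1)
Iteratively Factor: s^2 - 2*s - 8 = (s - 4)*(s + 2)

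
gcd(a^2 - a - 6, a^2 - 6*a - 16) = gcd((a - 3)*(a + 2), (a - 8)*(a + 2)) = a + 2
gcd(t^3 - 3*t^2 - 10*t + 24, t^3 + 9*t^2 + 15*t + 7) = 1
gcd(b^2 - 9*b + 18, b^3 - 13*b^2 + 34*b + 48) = b - 6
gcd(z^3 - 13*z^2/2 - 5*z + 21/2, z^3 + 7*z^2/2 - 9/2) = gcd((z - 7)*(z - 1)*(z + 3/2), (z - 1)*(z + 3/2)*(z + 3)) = z^2 + z/2 - 3/2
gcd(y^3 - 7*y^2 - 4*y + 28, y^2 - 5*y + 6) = y - 2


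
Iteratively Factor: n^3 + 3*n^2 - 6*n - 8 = (n + 1)*(n^2 + 2*n - 8) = (n - 2)*(n + 1)*(n + 4)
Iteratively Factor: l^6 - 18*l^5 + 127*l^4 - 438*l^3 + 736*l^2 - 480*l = (l - 4)*(l^5 - 14*l^4 + 71*l^3 - 154*l^2 + 120*l) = (l - 4)*(l - 2)*(l^4 - 12*l^3 + 47*l^2 - 60*l) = (l - 4)*(l - 3)*(l - 2)*(l^3 - 9*l^2 + 20*l) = l*(l - 4)*(l - 3)*(l - 2)*(l^2 - 9*l + 20) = l*(l - 5)*(l - 4)*(l - 3)*(l - 2)*(l - 4)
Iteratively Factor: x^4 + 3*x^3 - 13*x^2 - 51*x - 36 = (x + 1)*(x^3 + 2*x^2 - 15*x - 36) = (x + 1)*(x + 3)*(x^2 - x - 12) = (x + 1)*(x + 3)^2*(x - 4)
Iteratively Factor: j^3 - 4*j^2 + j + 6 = (j - 3)*(j^2 - j - 2) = (j - 3)*(j - 2)*(j + 1)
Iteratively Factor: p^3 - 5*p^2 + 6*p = (p)*(p^2 - 5*p + 6) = p*(p - 2)*(p - 3)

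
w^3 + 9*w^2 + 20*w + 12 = (w + 1)*(w + 2)*(w + 6)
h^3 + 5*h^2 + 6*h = h*(h + 2)*(h + 3)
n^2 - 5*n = n*(n - 5)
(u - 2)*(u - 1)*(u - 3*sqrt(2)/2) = u^3 - 3*u^2 - 3*sqrt(2)*u^2/2 + 2*u + 9*sqrt(2)*u/2 - 3*sqrt(2)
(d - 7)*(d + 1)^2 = d^3 - 5*d^2 - 13*d - 7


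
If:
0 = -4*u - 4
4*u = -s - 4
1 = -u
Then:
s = 0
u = -1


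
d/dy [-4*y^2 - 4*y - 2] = -8*y - 4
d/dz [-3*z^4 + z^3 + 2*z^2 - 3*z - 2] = -12*z^3 + 3*z^2 + 4*z - 3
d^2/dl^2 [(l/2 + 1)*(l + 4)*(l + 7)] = 3*l + 13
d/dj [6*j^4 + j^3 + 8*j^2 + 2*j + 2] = 24*j^3 + 3*j^2 + 16*j + 2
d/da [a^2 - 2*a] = 2*a - 2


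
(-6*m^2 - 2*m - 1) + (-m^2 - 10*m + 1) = -7*m^2 - 12*m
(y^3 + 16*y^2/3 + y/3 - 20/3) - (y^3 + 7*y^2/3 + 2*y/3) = 3*y^2 - y/3 - 20/3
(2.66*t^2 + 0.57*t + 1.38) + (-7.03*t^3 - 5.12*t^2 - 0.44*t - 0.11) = -7.03*t^3 - 2.46*t^2 + 0.13*t + 1.27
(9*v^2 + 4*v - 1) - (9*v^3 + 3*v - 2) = -9*v^3 + 9*v^2 + v + 1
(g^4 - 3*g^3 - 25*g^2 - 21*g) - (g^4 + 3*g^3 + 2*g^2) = -6*g^3 - 27*g^2 - 21*g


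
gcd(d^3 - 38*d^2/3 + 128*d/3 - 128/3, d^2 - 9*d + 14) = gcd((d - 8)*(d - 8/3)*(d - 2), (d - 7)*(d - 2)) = d - 2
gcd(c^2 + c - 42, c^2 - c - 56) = c + 7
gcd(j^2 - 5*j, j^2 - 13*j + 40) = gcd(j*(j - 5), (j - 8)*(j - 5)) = j - 5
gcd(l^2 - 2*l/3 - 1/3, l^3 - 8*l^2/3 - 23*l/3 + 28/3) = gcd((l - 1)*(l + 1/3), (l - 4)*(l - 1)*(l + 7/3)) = l - 1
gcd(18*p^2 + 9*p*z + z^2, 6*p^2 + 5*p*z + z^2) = 3*p + z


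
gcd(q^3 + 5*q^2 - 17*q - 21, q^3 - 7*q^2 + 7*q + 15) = q^2 - 2*q - 3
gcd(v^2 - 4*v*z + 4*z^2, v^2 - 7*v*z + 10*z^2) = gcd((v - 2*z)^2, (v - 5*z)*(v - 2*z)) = -v + 2*z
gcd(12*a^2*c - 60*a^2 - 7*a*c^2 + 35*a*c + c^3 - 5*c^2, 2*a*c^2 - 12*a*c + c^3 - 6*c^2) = 1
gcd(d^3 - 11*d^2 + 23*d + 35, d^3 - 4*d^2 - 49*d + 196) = d - 7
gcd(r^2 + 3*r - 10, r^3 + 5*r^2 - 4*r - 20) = r^2 + 3*r - 10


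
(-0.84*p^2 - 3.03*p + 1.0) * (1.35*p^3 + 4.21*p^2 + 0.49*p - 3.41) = -1.134*p^5 - 7.6269*p^4 - 11.8179*p^3 + 5.5897*p^2 + 10.8223*p - 3.41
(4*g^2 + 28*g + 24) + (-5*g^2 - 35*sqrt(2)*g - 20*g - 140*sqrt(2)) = -g^2 - 35*sqrt(2)*g + 8*g - 140*sqrt(2) + 24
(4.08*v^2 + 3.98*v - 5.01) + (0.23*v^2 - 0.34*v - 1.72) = 4.31*v^2 + 3.64*v - 6.73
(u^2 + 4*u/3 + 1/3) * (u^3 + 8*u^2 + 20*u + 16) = u^5 + 28*u^4/3 + 31*u^3 + 136*u^2/3 + 28*u + 16/3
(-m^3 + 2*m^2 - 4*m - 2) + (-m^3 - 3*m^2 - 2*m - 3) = -2*m^3 - m^2 - 6*m - 5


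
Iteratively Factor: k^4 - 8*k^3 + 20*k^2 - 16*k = (k)*(k^3 - 8*k^2 + 20*k - 16) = k*(k - 2)*(k^2 - 6*k + 8) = k*(k - 4)*(k - 2)*(k - 2)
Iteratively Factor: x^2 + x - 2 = (x - 1)*(x + 2)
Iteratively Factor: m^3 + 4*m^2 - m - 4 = (m + 1)*(m^2 + 3*m - 4) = (m + 1)*(m + 4)*(m - 1)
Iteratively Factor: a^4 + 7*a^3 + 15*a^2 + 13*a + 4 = (a + 1)*(a^3 + 6*a^2 + 9*a + 4) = (a + 1)^2*(a^2 + 5*a + 4) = (a + 1)^2*(a + 4)*(a + 1)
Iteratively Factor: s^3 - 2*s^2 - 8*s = (s - 4)*(s^2 + 2*s) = (s - 4)*(s + 2)*(s)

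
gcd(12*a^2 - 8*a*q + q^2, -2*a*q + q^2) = -2*a + q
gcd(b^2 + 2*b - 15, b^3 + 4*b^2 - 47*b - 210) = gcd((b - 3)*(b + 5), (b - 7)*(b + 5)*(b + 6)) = b + 5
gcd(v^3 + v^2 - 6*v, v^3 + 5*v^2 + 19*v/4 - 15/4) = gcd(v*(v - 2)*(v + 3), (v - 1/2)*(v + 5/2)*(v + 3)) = v + 3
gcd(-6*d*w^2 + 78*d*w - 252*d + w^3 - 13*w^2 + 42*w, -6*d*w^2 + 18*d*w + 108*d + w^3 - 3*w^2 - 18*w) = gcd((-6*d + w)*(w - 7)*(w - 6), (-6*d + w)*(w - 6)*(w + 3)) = -6*d*w + 36*d + w^2 - 6*w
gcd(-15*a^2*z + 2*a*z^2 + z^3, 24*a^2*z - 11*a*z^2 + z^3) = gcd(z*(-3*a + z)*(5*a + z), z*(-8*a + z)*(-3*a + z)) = -3*a*z + z^2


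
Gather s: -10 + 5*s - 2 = 5*s - 12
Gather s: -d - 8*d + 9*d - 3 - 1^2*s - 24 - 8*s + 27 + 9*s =0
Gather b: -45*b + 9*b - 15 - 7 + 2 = -36*b - 20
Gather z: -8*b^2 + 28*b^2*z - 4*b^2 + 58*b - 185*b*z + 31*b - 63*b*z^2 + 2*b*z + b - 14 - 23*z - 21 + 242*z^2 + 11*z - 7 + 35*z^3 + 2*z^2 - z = -12*b^2 + 90*b + 35*z^3 + z^2*(244 - 63*b) + z*(28*b^2 - 183*b - 13) - 42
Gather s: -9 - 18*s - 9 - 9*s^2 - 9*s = -9*s^2 - 27*s - 18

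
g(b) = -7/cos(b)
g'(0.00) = 0.00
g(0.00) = -7.00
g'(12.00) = 5.27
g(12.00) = -8.30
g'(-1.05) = 24.53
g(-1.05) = -14.07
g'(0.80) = -10.35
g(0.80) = -10.05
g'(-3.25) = -0.77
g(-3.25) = 7.04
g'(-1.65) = 1114.68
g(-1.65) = 88.47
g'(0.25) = -1.84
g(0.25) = -7.22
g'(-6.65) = 2.88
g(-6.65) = -7.50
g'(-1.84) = 95.39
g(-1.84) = 26.32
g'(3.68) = 4.87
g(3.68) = 8.15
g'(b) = -7*sin(b)/cos(b)^2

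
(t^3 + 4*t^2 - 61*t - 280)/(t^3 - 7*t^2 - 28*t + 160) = (t + 7)/(t - 4)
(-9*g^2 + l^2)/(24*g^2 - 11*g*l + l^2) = (-3*g - l)/(8*g - l)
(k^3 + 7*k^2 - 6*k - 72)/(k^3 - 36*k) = (k^2 + k - 12)/(k*(k - 6))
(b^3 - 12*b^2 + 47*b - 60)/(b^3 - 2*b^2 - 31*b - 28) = (-b^3 + 12*b^2 - 47*b + 60)/(-b^3 + 2*b^2 + 31*b + 28)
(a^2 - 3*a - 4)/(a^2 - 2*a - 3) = (a - 4)/(a - 3)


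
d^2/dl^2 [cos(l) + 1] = -cos(l)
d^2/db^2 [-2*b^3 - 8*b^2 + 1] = -12*b - 16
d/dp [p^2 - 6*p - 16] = 2*p - 6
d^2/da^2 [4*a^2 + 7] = 8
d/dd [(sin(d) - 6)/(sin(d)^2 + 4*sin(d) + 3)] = (12*sin(d) + cos(d)^2 + 26)*cos(d)/(sin(d)^2 + 4*sin(d) + 3)^2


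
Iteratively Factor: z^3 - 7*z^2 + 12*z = (z - 4)*(z^2 - 3*z) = (z - 4)*(z - 3)*(z)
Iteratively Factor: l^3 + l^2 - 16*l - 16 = (l + 4)*(l^2 - 3*l - 4) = (l + 1)*(l + 4)*(l - 4)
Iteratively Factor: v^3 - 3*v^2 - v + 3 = (v + 1)*(v^2 - 4*v + 3) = (v - 3)*(v + 1)*(v - 1)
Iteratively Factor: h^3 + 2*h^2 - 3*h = (h - 1)*(h^2 + 3*h) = (h - 1)*(h + 3)*(h)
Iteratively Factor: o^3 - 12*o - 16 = (o + 2)*(o^2 - 2*o - 8) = (o + 2)^2*(o - 4)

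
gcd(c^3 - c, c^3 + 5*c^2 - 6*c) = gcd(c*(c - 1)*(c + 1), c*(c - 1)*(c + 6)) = c^2 - c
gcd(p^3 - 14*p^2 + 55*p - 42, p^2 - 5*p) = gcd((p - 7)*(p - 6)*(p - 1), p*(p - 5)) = 1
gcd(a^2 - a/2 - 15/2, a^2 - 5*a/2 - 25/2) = a + 5/2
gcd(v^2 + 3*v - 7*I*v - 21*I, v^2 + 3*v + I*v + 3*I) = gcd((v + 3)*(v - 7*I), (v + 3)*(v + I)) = v + 3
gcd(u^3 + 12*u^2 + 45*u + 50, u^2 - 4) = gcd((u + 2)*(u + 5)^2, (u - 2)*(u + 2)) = u + 2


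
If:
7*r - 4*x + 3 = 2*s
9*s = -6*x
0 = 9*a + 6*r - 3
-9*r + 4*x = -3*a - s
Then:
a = -29/27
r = 19/9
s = -40/9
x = 20/3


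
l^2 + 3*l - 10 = (l - 2)*(l + 5)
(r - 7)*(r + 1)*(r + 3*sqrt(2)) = r^3 - 6*r^2 + 3*sqrt(2)*r^2 - 18*sqrt(2)*r - 7*r - 21*sqrt(2)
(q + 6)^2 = q^2 + 12*q + 36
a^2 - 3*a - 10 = (a - 5)*(a + 2)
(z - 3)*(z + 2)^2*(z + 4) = z^4 + 5*z^3 - 4*z^2 - 44*z - 48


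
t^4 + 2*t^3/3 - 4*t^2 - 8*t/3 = t*(t - 2)*(t + 2/3)*(t + 2)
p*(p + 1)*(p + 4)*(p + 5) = p^4 + 10*p^3 + 29*p^2 + 20*p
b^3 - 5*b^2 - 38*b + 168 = (b - 7)*(b - 4)*(b + 6)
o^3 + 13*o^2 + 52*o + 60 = (o + 2)*(o + 5)*(o + 6)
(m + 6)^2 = m^2 + 12*m + 36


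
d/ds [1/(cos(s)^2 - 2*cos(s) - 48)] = 2*(cos(s) - 1)*sin(s)/(sin(s)^2 + 2*cos(s) + 47)^2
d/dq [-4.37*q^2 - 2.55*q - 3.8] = -8.74*q - 2.55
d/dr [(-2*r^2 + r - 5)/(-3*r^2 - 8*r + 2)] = 19*(r^2 - 2*r - 2)/(9*r^4 + 48*r^3 + 52*r^2 - 32*r + 4)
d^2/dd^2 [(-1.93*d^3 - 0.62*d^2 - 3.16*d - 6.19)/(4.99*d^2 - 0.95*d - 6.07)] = (5.6843418860808e-14*d^5 - 283.6472*d^3 - 1104.24198*d^2 - 824.8869*d - 395.39788)/(124.251499*d^6 - 70.965285*d^5 - 439.920396*d^4 + 171.791635*d^3 + 535.133628*d^2 - 105.007965*d - 223.648543)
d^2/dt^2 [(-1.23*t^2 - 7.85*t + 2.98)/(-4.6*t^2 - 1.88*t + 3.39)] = (-2.8421709430404e-14*t^4 + 310.93792*t^3 - 263.25708*t^2 + 579.85116*t + 14.324542)/(97.336*t^6 + 119.3424*t^5 - 166.42248*t^4 - 169.255648*t^3 + 122.646132*t^2 + 64.815444*t - 38.958219)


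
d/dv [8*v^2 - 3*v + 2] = 16*v - 3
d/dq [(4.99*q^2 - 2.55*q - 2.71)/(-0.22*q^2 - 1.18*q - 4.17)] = (-6.4492*q^2 - 42.809*q + 7.4357)/(0.0484*q^4 + 0.5192*q^3 + 3.2272*q^2 + 9.8412*q + 17.3889)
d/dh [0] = 0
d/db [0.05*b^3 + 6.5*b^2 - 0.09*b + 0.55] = 0.15*b^2 + 13.0*b - 0.09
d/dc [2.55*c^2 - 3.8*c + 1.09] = 5.1*c - 3.8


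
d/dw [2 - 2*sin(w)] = -2*cos(w)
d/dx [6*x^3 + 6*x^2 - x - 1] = 18*x^2 + 12*x - 1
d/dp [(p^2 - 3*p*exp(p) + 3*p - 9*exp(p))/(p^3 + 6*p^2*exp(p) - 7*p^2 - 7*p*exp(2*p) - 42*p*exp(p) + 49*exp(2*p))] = ((p^2 - 3*p*exp(p) + 3*p - 9*exp(p))*(-6*p^2*exp(p) - 3*p^2 + 14*p*exp(2*p) + 30*p*exp(p) + 14*p - 91*exp(2*p) + 42*exp(p)) + (-3*p*exp(p) + 2*p - 12*exp(p) + 3)*(p^3 + 6*p^2*exp(p) - 7*p^2 - 7*p*exp(2*p) - 42*p*exp(p) + 49*exp(2*p)))/(p^3 + 6*p^2*exp(p) - 7*p^2 - 7*p*exp(2*p) - 42*p*exp(p) + 49*exp(2*p))^2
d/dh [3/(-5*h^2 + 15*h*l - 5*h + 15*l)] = 3*(2*h - 3*l + 1)/(5*(h^2 - 3*h*l + h - 3*l)^2)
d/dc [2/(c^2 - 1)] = -4*c/(c^2 - 1)^2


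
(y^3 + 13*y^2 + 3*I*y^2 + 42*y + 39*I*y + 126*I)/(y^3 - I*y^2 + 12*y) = (y^2 + 13*y + 42)/(y*(y - 4*I))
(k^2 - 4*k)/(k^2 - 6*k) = (k - 4)/(k - 6)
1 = 1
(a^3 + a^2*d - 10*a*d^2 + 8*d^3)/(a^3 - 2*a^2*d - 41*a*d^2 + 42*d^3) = (a^2 + 2*a*d - 8*d^2)/(a^2 - a*d - 42*d^2)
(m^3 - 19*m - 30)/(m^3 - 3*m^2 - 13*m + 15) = (m + 2)/(m - 1)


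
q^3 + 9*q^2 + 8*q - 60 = (q - 2)*(q + 5)*(q + 6)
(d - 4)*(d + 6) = d^2 + 2*d - 24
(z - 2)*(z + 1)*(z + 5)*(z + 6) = z^4 + 10*z^3 + 17*z^2 - 52*z - 60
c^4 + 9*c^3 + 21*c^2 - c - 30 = (c - 1)*(c + 2)*(c + 3)*(c + 5)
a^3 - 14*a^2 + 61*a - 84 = (a - 7)*(a - 4)*(a - 3)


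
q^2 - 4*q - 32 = (q - 8)*(q + 4)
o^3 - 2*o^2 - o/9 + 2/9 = (o - 2)*(o - 1/3)*(o + 1/3)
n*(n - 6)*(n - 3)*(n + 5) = n^4 - 4*n^3 - 27*n^2 + 90*n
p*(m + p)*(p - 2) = m*p^2 - 2*m*p + p^3 - 2*p^2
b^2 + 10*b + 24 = (b + 4)*(b + 6)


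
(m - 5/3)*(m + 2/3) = m^2 - m - 10/9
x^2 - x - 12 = (x - 4)*(x + 3)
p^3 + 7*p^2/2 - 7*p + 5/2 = (p - 1)*(p - 1/2)*(p + 5)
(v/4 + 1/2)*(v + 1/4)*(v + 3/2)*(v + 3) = v^4/4 + 27*v^3/16 + 121*v^2/32 + 99*v/32 + 9/16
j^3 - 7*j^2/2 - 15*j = j*(j - 6)*(j + 5/2)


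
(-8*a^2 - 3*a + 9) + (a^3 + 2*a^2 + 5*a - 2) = a^3 - 6*a^2 + 2*a + 7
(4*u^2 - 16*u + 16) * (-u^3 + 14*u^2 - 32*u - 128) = -4*u^5 + 72*u^4 - 368*u^3 + 224*u^2 + 1536*u - 2048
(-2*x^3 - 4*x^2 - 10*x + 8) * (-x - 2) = 2*x^4 + 8*x^3 + 18*x^2 + 12*x - 16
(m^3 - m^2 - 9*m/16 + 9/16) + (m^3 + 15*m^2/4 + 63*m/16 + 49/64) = 2*m^3 + 11*m^2/4 + 27*m/8 + 85/64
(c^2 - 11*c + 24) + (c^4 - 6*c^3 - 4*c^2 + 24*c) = c^4 - 6*c^3 - 3*c^2 + 13*c + 24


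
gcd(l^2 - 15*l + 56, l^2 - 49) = l - 7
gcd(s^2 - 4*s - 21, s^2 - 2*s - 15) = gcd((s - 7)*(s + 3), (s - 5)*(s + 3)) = s + 3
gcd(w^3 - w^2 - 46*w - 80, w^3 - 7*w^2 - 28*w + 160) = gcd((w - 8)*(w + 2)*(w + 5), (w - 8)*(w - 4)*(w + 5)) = w^2 - 3*w - 40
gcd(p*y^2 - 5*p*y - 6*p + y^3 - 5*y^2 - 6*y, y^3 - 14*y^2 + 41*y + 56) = y + 1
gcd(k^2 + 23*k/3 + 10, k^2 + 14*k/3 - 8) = k + 6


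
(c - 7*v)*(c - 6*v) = c^2 - 13*c*v + 42*v^2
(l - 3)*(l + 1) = l^2 - 2*l - 3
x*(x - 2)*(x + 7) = x^3 + 5*x^2 - 14*x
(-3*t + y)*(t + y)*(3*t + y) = -9*t^3 - 9*t^2*y + t*y^2 + y^3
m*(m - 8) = m^2 - 8*m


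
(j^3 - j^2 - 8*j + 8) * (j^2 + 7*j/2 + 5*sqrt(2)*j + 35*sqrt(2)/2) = j^5 + 5*j^4/2 + 5*sqrt(2)*j^4 - 23*j^3/2 + 25*sqrt(2)*j^3/2 - 115*sqrt(2)*j^2/2 - 20*j^2 - 100*sqrt(2)*j + 28*j + 140*sqrt(2)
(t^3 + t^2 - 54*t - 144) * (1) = t^3 + t^2 - 54*t - 144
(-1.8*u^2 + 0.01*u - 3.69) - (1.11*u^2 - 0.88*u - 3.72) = -2.91*u^2 + 0.89*u + 0.0300000000000002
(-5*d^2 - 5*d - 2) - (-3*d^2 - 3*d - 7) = -2*d^2 - 2*d + 5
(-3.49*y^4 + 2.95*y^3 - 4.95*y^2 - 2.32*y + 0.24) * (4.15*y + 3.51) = -14.4835*y^5 - 0.00739999999999874*y^4 - 10.188*y^3 - 27.0025*y^2 - 7.1472*y + 0.8424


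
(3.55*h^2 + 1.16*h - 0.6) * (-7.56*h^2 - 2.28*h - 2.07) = -26.838*h^4 - 16.8636*h^3 - 5.4573*h^2 - 1.0332*h + 1.242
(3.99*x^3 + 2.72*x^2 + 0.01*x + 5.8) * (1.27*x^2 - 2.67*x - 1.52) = 5.0673*x^5 - 7.1989*x^4 - 13.3145*x^3 + 3.2049*x^2 - 15.5012*x - 8.816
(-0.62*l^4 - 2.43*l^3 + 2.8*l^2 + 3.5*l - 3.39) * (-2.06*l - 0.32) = 1.2772*l^5 + 5.2042*l^4 - 4.9904*l^3 - 8.106*l^2 + 5.8634*l + 1.0848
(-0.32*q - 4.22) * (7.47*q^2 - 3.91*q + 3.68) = -2.3904*q^3 - 30.2722*q^2 + 15.3226*q - 15.5296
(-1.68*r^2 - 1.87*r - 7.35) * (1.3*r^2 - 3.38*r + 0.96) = -2.184*r^4 + 3.2474*r^3 - 4.8472*r^2 + 23.0478*r - 7.056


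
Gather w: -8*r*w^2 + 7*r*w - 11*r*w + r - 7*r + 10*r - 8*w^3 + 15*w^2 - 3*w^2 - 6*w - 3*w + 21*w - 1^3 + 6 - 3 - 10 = 4*r - 8*w^3 + w^2*(12 - 8*r) + w*(12 - 4*r) - 8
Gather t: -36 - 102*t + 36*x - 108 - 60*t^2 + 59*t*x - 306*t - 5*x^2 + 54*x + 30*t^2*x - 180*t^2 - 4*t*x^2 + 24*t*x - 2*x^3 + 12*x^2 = t^2*(30*x - 240) + t*(-4*x^2 + 83*x - 408) - 2*x^3 + 7*x^2 + 90*x - 144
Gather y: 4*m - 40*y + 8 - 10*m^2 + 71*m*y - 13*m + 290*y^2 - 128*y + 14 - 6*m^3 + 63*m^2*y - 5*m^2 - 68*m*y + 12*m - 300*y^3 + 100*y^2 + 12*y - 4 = -6*m^3 - 15*m^2 + 3*m - 300*y^3 + 390*y^2 + y*(63*m^2 + 3*m - 156) + 18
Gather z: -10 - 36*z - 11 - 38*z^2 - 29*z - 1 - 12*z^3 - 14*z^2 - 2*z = -12*z^3 - 52*z^2 - 67*z - 22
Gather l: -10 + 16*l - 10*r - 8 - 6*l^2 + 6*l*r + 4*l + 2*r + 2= -6*l^2 + l*(6*r + 20) - 8*r - 16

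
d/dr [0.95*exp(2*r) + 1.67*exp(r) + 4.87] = (1.9*exp(r) + 1.67)*exp(r)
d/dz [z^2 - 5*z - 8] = 2*z - 5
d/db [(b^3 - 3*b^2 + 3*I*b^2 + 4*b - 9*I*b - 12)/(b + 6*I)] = (2*b^3 + b^2*(-3 + 21*I) + 36*b*(-1 - I) + 66 + 24*I)/(b^2 + 12*I*b - 36)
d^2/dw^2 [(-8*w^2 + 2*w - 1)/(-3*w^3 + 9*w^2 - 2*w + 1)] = 2*(72*w^6 - 54*w^5 + 72*w^4 - 54*w^3 + 9*w^2 + 9*w - 1)/(27*w^9 - 243*w^8 + 783*w^7 - 1080*w^6 + 684*w^5 - 387*w^4 + 125*w^3 - 39*w^2 + 6*w - 1)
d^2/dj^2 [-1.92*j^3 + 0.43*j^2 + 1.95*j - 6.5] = 0.86 - 11.52*j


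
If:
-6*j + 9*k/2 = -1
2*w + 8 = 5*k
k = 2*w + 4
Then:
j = 11/12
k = 1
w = -3/2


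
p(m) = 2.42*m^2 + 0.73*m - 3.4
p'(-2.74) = -12.53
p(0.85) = -1.03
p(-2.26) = 7.31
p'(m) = 4.84*m + 0.73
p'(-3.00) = -13.79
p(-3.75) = 27.89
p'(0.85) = 4.84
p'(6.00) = 29.77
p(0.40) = -2.72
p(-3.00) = 16.19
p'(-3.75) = -17.42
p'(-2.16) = -9.72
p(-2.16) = 6.31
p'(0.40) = 2.67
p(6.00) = 88.10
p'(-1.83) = -8.13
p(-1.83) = 3.37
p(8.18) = 164.50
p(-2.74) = 12.77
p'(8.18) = 40.32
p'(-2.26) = -10.21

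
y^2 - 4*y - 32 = (y - 8)*(y + 4)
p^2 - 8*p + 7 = (p - 7)*(p - 1)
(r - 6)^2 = r^2 - 12*r + 36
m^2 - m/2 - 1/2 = (m - 1)*(m + 1/2)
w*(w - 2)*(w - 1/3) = w^3 - 7*w^2/3 + 2*w/3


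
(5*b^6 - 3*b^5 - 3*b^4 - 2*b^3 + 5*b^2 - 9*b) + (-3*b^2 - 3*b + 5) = 5*b^6 - 3*b^5 - 3*b^4 - 2*b^3 + 2*b^2 - 12*b + 5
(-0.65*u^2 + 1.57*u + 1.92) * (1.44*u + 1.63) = -0.936*u^3 + 1.2013*u^2 + 5.3239*u + 3.1296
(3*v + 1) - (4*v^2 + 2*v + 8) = -4*v^2 + v - 7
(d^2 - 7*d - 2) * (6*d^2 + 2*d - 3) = 6*d^4 - 40*d^3 - 29*d^2 + 17*d + 6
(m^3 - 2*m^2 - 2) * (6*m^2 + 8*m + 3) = 6*m^5 - 4*m^4 - 13*m^3 - 18*m^2 - 16*m - 6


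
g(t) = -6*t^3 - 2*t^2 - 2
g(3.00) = -182.00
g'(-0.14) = 0.21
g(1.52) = -27.69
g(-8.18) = 3148.24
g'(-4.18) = -297.78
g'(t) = -18*t^2 - 4*t = 2*t*(-9*t - 2)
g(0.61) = -4.11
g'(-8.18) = -1171.70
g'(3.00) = -174.00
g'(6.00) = -672.00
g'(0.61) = -9.14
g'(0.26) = -2.26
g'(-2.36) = -90.81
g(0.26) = -2.24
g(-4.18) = 401.26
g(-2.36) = 65.73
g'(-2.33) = -88.40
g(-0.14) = -2.02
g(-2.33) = 63.04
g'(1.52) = -47.67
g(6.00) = -1370.00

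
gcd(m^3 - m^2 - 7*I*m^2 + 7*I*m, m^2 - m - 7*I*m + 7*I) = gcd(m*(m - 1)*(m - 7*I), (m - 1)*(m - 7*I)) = m^2 + m*(-1 - 7*I) + 7*I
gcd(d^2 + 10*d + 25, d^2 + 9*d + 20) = d + 5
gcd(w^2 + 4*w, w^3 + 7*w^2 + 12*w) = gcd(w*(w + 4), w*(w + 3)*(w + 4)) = w^2 + 4*w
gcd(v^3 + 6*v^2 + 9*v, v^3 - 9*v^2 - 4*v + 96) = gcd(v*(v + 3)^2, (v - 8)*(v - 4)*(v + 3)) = v + 3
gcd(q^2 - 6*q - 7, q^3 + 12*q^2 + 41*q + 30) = q + 1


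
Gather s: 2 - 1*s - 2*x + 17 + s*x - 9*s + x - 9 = s*(x - 10) - x + 10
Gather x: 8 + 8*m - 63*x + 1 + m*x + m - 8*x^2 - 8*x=9*m - 8*x^2 + x*(m - 71) + 9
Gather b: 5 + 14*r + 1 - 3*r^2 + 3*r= -3*r^2 + 17*r + 6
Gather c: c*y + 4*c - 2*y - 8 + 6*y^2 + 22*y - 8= c*(y + 4) + 6*y^2 + 20*y - 16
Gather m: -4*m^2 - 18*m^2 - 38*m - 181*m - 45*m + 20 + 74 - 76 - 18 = -22*m^2 - 264*m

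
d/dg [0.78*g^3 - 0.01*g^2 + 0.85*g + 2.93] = 2.34*g^2 - 0.02*g + 0.85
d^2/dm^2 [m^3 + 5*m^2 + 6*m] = 6*m + 10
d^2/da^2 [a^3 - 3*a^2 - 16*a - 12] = 6*a - 6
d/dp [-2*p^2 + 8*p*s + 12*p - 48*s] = -4*p + 8*s + 12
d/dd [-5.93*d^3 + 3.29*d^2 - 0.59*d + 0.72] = -17.79*d^2 + 6.58*d - 0.59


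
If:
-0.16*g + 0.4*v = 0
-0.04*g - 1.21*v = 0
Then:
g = 0.00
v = 0.00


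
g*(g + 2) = g^2 + 2*g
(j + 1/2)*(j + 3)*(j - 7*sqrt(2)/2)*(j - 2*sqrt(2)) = j^4 - 11*sqrt(2)*j^3/2 + 7*j^3/2 - 77*sqrt(2)*j^2/4 + 31*j^2/2 - 33*sqrt(2)*j/4 + 49*j + 21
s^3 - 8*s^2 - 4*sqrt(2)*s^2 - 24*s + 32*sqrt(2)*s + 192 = (s - 8)*(s - 6*sqrt(2))*(s + 2*sqrt(2))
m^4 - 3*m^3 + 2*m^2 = m^2*(m - 2)*(m - 1)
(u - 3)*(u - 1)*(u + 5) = u^3 + u^2 - 17*u + 15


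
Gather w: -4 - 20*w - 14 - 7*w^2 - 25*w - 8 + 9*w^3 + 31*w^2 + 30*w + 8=9*w^3 + 24*w^2 - 15*w - 18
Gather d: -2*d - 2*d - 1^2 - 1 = -4*d - 2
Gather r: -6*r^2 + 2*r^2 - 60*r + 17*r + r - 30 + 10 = -4*r^2 - 42*r - 20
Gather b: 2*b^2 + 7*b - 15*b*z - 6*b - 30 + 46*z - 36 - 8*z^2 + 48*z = 2*b^2 + b*(1 - 15*z) - 8*z^2 + 94*z - 66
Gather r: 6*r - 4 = 6*r - 4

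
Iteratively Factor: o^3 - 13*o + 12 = (o - 1)*(o^2 + o - 12) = (o - 3)*(o - 1)*(o + 4)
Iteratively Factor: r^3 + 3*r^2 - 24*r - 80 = (r + 4)*(r^2 - r - 20) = (r - 5)*(r + 4)*(r + 4)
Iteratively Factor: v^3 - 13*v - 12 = (v + 1)*(v^2 - v - 12) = (v + 1)*(v + 3)*(v - 4)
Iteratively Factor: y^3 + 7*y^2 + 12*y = (y + 4)*(y^2 + 3*y) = y*(y + 4)*(y + 3)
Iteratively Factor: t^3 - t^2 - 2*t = (t - 2)*(t^2 + t) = t*(t - 2)*(t + 1)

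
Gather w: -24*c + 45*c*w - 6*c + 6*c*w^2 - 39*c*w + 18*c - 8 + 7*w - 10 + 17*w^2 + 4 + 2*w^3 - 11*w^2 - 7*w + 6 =6*c*w - 12*c + 2*w^3 + w^2*(6*c + 6) - 8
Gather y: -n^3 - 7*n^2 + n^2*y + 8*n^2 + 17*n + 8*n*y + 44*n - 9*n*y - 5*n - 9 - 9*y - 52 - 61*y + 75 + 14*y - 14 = -n^3 + n^2 + 56*n + y*(n^2 - n - 56)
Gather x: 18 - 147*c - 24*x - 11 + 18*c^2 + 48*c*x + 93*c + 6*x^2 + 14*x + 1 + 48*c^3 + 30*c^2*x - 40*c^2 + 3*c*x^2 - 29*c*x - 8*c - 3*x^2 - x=48*c^3 - 22*c^2 - 62*c + x^2*(3*c + 3) + x*(30*c^2 + 19*c - 11) + 8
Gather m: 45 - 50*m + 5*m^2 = 5*m^2 - 50*m + 45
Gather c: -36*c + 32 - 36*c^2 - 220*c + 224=-36*c^2 - 256*c + 256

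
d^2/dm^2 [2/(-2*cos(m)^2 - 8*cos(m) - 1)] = 8*(4*sin(m)^4 - 16*sin(m)^2 - 17*cos(m) + 3*cos(3*m) - 19)/(-2*sin(m)^2 + 8*cos(m) + 3)^3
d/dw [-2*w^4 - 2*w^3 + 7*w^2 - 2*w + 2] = -8*w^3 - 6*w^2 + 14*w - 2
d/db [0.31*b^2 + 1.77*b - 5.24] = 0.62*b + 1.77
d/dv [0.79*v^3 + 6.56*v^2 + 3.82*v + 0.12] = 2.37*v^2 + 13.12*v + 3.82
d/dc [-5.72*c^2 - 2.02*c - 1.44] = -11.44*c - 2.02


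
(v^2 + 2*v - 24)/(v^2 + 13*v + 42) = (v - 4)/(v + 7)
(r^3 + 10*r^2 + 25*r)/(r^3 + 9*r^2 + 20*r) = (r + 5)/(r + 4)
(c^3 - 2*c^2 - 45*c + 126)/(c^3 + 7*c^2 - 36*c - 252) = (c - 3)/(c + 6)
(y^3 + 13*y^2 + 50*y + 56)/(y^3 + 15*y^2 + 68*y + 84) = (y + 4)/(y + 6)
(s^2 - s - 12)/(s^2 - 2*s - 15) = (s - 4)/(s - 5)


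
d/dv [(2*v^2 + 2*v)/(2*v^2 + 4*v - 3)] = 2*(2*v^2 - 6*v - 3)/(4*v^4 + 16*v^3 + 4*v^2 - 24*v + 9)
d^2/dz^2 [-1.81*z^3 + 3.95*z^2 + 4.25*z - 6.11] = 7.9 - 10.86*z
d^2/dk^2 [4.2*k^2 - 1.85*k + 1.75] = 8.40000000000000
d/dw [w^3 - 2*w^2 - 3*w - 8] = 3*w^2 - 4*w - 3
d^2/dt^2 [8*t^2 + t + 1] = 16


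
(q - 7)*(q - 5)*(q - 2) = q^3 - 14*q^2 + 59*q - 70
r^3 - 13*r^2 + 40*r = r*(r - 8)*(r - 5)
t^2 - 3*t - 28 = (t - 7)*(t + 4)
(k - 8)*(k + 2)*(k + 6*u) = k^3 + 6*k^2*u - 6*k^2 - 36*k*u - 16*k - 96*u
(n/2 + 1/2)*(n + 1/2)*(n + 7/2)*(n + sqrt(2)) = n^4/2 + sqrt(2)*n^3/2 + 5*n^3/2 + 23*n^2/8 + 5*sqrt(2)*n^2/2 + 7*n/8 + 23*sqrt(2)*n/8 + 7*sqrt(2)/8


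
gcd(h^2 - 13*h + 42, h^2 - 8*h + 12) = h - 6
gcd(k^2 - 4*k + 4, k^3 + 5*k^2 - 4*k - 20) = k - 2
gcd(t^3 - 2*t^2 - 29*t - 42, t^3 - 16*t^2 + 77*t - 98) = t - 7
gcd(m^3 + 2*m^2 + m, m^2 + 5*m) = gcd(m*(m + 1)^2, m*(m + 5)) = m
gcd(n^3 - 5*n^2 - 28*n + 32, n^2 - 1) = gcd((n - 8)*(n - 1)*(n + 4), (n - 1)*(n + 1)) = n - 1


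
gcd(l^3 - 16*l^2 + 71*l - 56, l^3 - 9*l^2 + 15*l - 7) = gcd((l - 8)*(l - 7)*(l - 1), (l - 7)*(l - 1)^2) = l^2 - 8*l + 7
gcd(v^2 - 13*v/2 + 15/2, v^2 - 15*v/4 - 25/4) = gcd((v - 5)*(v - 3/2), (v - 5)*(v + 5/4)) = v - 5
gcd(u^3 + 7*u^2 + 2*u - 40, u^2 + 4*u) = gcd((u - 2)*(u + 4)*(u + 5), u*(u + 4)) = u + 4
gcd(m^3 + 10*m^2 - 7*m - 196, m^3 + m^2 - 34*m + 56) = m^2 + 3*m - 28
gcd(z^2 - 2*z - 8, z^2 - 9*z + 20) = z - 4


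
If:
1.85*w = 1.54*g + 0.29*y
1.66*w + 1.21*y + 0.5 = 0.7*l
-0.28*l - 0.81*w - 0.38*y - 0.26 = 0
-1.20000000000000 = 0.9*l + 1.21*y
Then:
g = 0.32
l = -0.29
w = 0.14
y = -0.78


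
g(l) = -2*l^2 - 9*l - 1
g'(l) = -4*l - 9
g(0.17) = -2.59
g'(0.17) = -9.68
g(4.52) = -82.54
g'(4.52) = -27.08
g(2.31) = -32.46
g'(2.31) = -18.24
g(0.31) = -3.98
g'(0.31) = -10.24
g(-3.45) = 6.24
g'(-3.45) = 4.80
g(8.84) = -236.85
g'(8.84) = -44.36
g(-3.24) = 7.16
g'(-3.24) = 3.96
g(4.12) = -72.03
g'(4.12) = -25.48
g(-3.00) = 8.00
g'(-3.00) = 3.00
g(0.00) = -1.00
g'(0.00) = -9.00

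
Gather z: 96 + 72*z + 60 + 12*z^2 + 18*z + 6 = 12*z^2 + 90*z + 162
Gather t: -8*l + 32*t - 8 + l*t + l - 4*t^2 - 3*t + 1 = -7*l - 4*t^2 + t*(l + 29) - 7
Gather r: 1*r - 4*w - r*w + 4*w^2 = r*(1 - w) + 4*w^2 - 4*w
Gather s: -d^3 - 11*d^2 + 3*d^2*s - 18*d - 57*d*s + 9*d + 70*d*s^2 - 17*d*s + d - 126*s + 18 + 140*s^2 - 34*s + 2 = -d^3 - 11*d^2 - 8*d + s^2*(70*d + 140) + s*(3*d^2 - 74*d - 160) + 20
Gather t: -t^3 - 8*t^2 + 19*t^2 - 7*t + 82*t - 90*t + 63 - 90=-t^3 + 11*t^2 - 15*t - 27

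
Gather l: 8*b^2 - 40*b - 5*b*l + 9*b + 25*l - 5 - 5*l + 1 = 8*b^2 - 31*b + l*(20 - 5*b) - 4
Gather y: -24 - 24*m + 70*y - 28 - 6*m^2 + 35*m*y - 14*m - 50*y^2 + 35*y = -6*m^2 - 38*m - 50*y^2 + y*(35*m + 105) - 52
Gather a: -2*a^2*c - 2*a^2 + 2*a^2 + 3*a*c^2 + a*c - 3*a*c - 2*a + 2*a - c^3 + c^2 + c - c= -2*a^2*c + a*(3*c^2 - 2*c) - c^3 + c^2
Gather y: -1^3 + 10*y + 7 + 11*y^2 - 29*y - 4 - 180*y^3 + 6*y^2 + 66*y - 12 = -180*y^3 + 17*y^2 + 47*y - 10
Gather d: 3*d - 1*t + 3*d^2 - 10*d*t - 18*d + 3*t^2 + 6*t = 3*d^2 + d*(-10*t - 15) + 3*t^2 + 5*t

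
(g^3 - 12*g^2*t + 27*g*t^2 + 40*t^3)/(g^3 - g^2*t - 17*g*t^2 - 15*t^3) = (g - 8*t)/(g + 3*t)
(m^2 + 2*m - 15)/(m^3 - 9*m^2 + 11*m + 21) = (m + 5)/(m^2 - 6*m - 7)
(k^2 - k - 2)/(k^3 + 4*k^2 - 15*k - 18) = (k - 2)/(k^2 + 3*k - 18)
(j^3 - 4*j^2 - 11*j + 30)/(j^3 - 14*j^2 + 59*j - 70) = (j + 3)/(j - 7)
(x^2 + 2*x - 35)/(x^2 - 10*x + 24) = (x^2 + 2*x - 35)/(x^2 - 10*x + 24)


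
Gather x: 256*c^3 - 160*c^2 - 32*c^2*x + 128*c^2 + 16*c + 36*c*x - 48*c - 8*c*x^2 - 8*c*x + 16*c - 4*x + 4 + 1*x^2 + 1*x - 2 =256*c^3 - 32*c^2 - 16*c + x^2*(1 - 8*c) + x*(-32*c^2 + 28*c - 3) + 2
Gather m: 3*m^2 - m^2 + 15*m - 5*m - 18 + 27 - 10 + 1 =2*m^2 + 10*m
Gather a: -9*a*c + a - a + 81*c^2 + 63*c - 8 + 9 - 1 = -9*a*c + 81*c^2 + 63*c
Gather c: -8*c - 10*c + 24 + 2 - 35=-18*c - 9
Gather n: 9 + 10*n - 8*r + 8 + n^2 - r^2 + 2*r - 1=n^2 + 10*n - r^2 - 6*r + 16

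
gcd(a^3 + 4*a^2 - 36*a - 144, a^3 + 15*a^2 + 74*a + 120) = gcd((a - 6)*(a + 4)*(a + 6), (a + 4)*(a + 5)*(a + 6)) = a^2 + 10*a + 24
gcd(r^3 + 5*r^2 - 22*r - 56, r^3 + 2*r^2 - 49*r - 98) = r^2 + 9*r + 14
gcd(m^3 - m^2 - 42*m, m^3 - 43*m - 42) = m^2 - m - 42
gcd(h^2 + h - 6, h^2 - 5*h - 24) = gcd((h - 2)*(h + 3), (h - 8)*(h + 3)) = h + 3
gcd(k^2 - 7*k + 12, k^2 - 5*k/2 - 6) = k - 4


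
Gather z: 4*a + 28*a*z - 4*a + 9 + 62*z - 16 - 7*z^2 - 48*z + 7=-7*z^2 + z*(28*a + 14)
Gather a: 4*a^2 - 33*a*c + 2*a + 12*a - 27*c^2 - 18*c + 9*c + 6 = 4*a^2 + a*(14 - 33*c) - 27*c^2 - 9*c + 6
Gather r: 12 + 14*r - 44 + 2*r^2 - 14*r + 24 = 2*r^2 - 8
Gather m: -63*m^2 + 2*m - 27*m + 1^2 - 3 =-63*m^2 - 25*m - 2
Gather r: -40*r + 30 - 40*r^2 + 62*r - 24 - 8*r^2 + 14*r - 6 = -48*r^2 + 36*r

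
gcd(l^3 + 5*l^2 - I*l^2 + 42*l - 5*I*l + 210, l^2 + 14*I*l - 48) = l + 6*I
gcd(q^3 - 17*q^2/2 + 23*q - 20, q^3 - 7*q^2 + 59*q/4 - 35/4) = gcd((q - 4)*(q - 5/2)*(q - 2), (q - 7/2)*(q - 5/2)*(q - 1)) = q - 5/2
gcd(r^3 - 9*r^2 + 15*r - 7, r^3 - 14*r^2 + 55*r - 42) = r^2 - 8*r + 7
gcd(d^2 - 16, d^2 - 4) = 1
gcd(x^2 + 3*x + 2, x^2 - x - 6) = x + 2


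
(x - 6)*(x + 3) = x^2 - 3*x - 18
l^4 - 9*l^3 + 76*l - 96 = (l - 8)*(l - 2)^2*(l + 3)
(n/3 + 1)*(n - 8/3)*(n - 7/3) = n^3/3 - 2*n^2/3 - 79*n/27 + 56/9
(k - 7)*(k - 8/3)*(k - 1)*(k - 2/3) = k^4 - 34*k^3/3 + 319*k^2/9 - 338*k/9 + 112/9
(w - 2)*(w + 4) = w^2 + 2*w - 8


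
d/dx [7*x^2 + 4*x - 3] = 14*x + 4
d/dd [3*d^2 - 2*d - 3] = 6*d - 2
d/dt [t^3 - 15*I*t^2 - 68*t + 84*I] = 3*t^2 - 30*I*t - 68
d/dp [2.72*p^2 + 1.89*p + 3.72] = 5.44*p + 1.89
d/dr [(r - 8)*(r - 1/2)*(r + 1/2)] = 3*r^2 - 16*r - 1/4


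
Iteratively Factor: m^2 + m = (m + 1)*(m)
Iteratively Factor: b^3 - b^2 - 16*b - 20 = (b + 2)*(b^2 - 3*b - 10) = (b + 2)^2*(b - 5)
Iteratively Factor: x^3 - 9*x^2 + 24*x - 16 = (x - 4)*(x^2 - 5*x + 4) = (x - 4)^2*(x - 1)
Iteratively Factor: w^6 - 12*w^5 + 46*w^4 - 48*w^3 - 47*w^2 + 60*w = (w - 3)*(w^5 - 9*w^4 + 19*w^3 + 9*w^2 - 20*w) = (w - 3)*(w - 1)*(w^4 - 8*w^3 + 11*w^2 + 20*w) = w*(w - 3)*(w - 1)*(w^3 - 8*w^2 + 11*w + 20) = w*(w - 3)*(w - 1)*(w + 1)*(w^2 - 9*w + 20) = w*(w - 4)*(w - 3)*(w - 1)*(w + 1)*(w - 5)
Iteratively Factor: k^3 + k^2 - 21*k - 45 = (k + 3)*(k^2 - 2*k - 15) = (k + 3)^2*(k - 5)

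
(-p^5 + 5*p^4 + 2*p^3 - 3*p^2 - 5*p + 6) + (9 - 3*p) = -p^5 + 5*p^4 + 2*p^3 - 3*p^2 - 8*p + 15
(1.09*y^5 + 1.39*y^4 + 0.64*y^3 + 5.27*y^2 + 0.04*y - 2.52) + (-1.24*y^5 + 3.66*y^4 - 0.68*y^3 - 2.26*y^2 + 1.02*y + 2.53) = -0.15*y^5 + 5.05*y^4 - 0.04*y^3 + 3.01*y^2 + 1.06*y + 0.00999999999999979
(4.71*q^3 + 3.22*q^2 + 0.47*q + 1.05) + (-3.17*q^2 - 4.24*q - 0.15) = 4.71*q^3 + 0.0500000000000003*q^2 - 3.77*q + 0.9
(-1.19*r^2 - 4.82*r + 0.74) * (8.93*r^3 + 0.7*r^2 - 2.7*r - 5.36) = -10.6267*r^5 - 43.8756*r^4 + 6.4472*r^3 + 19.9104*r^2 + 23.8372*r - 3.9664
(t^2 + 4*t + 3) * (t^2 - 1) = t^4 + 4*t^3 + 2*t^2 - 4*t - 3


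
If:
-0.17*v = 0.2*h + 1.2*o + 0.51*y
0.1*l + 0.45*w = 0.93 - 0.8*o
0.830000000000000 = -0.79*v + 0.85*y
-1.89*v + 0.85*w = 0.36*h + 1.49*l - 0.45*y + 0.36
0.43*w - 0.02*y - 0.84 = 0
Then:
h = 1.83301262644847 - 3.45812590320336*y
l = 1.76260186126796 - 0.200727580485455*y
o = -0.00107184313699253*y - 0.156662441960821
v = 1.07594936708861*y - 1.05063291139241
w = 0.0465116279069767*y + 1.95348837209302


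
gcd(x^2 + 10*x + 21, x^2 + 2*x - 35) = x + 7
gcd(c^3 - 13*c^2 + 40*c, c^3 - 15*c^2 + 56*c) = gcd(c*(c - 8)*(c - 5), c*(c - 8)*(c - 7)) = c^2 - 8*c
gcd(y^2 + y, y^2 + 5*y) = y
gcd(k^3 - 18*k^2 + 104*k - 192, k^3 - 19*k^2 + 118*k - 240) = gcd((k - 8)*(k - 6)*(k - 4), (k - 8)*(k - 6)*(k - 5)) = k^2 - 14*k + 48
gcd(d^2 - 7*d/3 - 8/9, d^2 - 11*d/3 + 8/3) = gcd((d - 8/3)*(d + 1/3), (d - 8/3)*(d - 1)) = d - 8/3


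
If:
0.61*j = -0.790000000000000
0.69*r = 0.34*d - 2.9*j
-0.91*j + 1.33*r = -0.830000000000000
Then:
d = -14.11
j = -1.30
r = -1.51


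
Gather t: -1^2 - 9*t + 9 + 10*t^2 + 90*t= 10*t^2 + 81*t + 8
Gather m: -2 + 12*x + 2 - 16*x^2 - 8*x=-16*x^2 + 4*x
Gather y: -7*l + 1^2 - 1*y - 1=-7*l - y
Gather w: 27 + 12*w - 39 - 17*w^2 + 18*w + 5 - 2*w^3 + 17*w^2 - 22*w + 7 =-2*w^3 + 8*w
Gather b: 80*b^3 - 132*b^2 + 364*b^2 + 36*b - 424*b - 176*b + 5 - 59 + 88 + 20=80*b^3 + 232*b^2 - 564*b + 54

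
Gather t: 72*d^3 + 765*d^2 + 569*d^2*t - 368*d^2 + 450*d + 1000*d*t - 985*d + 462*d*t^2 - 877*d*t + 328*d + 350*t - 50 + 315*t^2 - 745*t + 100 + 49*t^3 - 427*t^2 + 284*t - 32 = 72*d^3 + 397*d^2 - 207*d + 49*t^3 + t^2*(462*d - 112) + t*(569*d^2 + 123*d - 111) + 18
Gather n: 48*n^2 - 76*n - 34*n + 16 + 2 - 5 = 48*n^2 - 110*n + 13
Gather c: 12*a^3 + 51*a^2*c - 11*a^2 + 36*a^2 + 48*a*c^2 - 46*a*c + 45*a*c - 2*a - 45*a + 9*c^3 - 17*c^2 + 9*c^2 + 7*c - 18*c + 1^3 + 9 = 12*a^3 + 25*a^2 - 47*a + 9*c^3 + c^2*(48*a - 8) + c*(51*a^2 - a - 11) + 10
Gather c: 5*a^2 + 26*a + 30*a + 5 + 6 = 5*a^2 + 56*a + 11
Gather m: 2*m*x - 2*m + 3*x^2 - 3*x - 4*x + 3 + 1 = m*(2*x - 2) + 3*x^2 - 7*x + 4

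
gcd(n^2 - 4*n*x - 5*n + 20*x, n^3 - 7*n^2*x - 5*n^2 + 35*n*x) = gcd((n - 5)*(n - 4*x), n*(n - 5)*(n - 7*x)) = n - 5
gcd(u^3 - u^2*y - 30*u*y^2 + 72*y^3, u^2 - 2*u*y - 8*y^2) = -u + 4*y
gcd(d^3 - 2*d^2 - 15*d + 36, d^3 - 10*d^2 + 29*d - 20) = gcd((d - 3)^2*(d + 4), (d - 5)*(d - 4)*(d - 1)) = 1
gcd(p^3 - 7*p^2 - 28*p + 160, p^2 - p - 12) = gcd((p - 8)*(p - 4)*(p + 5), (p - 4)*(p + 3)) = p - 4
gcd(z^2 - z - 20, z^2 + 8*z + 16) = z + 4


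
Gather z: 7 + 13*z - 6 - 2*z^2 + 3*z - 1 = -2*z^2 + 16*z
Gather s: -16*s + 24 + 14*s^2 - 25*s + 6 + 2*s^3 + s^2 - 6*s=2*s^3 + 15*s^2 - 47*s + 30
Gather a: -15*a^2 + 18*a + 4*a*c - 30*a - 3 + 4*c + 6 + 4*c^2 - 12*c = -15*a^2 + a*(4*c - 12) + 4*c^2 - 8*c + 3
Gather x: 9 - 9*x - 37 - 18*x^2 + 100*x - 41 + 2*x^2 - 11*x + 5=-16*x^2 + 80*x - 64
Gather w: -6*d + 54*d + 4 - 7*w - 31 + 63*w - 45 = 48*d + 56*w - 72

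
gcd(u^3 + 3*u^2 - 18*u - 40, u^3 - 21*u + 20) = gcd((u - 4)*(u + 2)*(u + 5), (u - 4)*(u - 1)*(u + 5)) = u^2 + u - 20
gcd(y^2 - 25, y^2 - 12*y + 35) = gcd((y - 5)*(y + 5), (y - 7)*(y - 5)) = y - 5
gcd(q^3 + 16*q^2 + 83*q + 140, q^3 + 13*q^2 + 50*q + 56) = q^2 + 11*q + 28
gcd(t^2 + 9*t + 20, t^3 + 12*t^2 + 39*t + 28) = t + 4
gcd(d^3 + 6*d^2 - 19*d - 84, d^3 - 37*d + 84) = d^2 + 3*d - 28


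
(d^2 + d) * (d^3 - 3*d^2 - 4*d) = d^5 - 2*d^4 - 7*d^3 - 4*d^2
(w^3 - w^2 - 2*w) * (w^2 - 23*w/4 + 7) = w^5 - 27*w^4/4 + 43*w^3/4 + 9*w^2/2 - 14*w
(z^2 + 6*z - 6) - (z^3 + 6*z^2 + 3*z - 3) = -z^3 - 5*z^2 + 3*z - 3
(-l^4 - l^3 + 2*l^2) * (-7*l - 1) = 7*l^5 + 8*l^4 - 13*l^3 - 2*l^2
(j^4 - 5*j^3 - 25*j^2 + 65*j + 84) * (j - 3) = j^5 - 8*j^4 - 10*j^3 + 140*j^2 - 111*j - 252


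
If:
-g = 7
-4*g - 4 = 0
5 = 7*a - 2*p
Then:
No Solution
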